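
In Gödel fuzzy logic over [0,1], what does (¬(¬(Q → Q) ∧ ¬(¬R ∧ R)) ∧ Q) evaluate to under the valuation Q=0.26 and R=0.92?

0.26

(Q → Q): 0.26 ≤ 0.26, so result = 1
¬(Q → Q): Gödel ¬ of 1 = 0 (operand ≠ 0)
¬R: Gödel ¬ of 0.92 = 0 (operand ≠ 0)
(¬R ∧ R) = min(0, 0.92) = 0
¬(¬R ∧ R): Gödel ¬ of 0 = 1 (operand is 0)
(¬(Q → Q) ∧ ¬(¬R ∧ R)) = min(0, 1) = 0
¬(¬(Q → Q) ∧ ¬(¬R ∧ R)): Gödel ¬ of 0 = 1 (operand is 0)
(¬(¬(Q → Q) ∧ ¬(¬R ∧ R)) ∧ Q) = min(1, 0.26) = 0.26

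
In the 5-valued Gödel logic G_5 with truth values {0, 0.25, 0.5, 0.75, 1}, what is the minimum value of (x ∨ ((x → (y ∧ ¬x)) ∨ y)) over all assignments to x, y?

0.25

The minimum is attained at x = 0.25, y = 0:
  ¬x: Gödel ¬ of 0.25 = 0 (operand ≠ 0)
  (y ∧ ¬x) = min(0, 0) = 0
  (x → (y ∧ ¬x)): 0.25 > 0, so result = 0
  ((x → (y ∧ ¬x)) ∨ y) = max(0, 0) = 0
  (x ∨ ((x → (y ∧ ¬x)) ∨ y)) = max(0.25, 0) = 0.25
Checking all 25 assignments confirms none give a value below 0.25.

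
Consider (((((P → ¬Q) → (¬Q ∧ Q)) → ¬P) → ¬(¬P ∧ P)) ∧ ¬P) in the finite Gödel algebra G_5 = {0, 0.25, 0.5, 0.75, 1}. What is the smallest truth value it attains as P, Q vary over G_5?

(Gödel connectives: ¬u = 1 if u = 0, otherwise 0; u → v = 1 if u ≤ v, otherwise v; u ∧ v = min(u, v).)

The minimum is attained at P = 0.25, Q = 0:
  ¬Q: Gödel ¬ of 0 = 1 (operand is 0)
  (P → ¬Q): 0.25 ≤ 1, so result = 1
  ¬Q: Gödel ¬ of 0 = 1 (operand is 0)
  (¬Q ∧ Q) = min(1, 0) = 0
  ((P → ¬Q) → (¬Q ∧ Q)): 1 > 0, so result = 0
  ¬P: Gödel ¬ of 0.25 = 0 (operand ≠ 0)
  (((P → ¬Q) → (¬Q ∧ Q)) → ¬P): 0 ≤ 0, so result = 1
  ¬P: Gödel ¬ of 0.25 = 0 (operand ≠ 0)
  (¬P ∧ P) = min(0, 0.25) = 0
  ¬(¬P ∧ P): Gödel ¬ of 0 = 1 (operand is 0)
  ((((P → ¬Q) → (¬Q ∧ Q)) → ¬P) → ¬(¬P ∧ P)): 1 ≤ 1, so result = 1
  ¬P: Gödel ¬ of 0.25 = 0 (operand ≠ 0)
  (((((P → ¬Q) → (¬Q ∧ Q)) → ¬P) → ¬(¬P ∧ P)) ∧ ¬P) = min(1, 0) = 0
Checking all 25 assignments confirms none give a value below 0.00.

0.00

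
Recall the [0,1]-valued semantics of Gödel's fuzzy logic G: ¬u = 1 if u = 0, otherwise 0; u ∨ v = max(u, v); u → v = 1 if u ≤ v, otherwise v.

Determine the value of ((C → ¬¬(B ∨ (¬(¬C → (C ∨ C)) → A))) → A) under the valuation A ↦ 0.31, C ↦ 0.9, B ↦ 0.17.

¬C: Gödel ¬ of 0.9 = 0 (operand ≠ 0)
(C ∨ C) = max(0.9, 0.9) = 0.9
(¬C → (C ∨ C)): 0 ≤ 0.9, so result = 1
¬(¬C → (C ∨ C)): Gödel ¬ of 1 = 0 (operand ≠ 0)
(¬(¬C → (C ∨ C)) → A): 0 ≤ 0.31, so result = 1
(B ∨ (¬(¬C → (C ∨ C)) → A)) = max(0.17, 1) = 1
¬(B ∨ (¬(¬C → (C ∨ C)) → A)): Gödel ¬ of 1 = 0 (operand ≠ 0)
¬¬(B ∨ (¬(¬C → (C ∨ C)) → A)): Gödel ¬ of 0 = 1 (operand is 0)
(C → ¬¬(B ∨ (¬(¬C → (C ∨ C)) → A))): 0.9 ≤ 1, so result = 1
((C → ¬¬(B ∨ (¬(¬C → (C ∨ C)) → A))) → A): 1 > 0.31, so result = 0.31

0.31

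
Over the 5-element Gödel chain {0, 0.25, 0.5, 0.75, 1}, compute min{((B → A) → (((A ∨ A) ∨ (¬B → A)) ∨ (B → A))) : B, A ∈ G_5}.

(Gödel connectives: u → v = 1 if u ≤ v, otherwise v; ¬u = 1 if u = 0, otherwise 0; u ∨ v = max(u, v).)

1.00

Every assignment gives 1. For instance at B = 0, A = 0:
  (B → A): 0 ≤ 0, so result = 1
  (A ∨ A) = max(0, 0) = 0
  ¬B: Gödel ¬ of 0 = 1 (operand is 0)
  (¬B → A): 1 > 0, so result = 0
  ((A ∨ A) ∨ (¬B → A)) = max(0, 0) = 0
  (B → A): 0 ≤ 0, so result = 1
  (((A ∨ A) ∨ (¬B → A)) ∨ (B → A)) = max(0, 1) = 1
  ((B → A) → (((A ∨ A) ∨ (¬B → A)) ∨ (B → A))): 1 ≤ 1, so result = 1
All 25 assignments give value 1 — the formula is a G_5-tautology.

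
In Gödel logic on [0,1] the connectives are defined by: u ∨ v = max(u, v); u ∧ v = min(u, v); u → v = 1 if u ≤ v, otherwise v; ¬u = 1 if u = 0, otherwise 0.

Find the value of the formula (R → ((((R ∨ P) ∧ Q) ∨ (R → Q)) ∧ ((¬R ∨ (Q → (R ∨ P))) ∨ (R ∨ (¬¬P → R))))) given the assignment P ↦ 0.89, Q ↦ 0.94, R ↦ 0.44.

(R ∨ P) = max(0.44, 0.89) = 0.89
((R ∨ P) ∧ Q) = min(0.89, 0.94) = 0.89
(R → Q): 0.44 ≤ 0.94, so result = 1
(((R ∨ P) ∧ Q) ∨ (R → Q)) = max(0.89, 1) = 1
¬R: Gödel ¬ of 0.44 = 0 (operand ≠ 0)
(R ∨ P) = max(0.44, 0.89) = 0.89
(Q → (R ∨ P)): 0.94 > 0.89, so result = 0.89
(¬R ∨ (Q → (R ∨ P))) = max(0, 0.89) = 0.89
¬P: Gödel ¬ of 0.89 = 0 (operand ≠ 0)
¬¬P: Gödel ¬ of 0 = 1 (operand is 0)
(¬¬P → R): 1 > 0.44, so result = 0.44
(R ∨ (¬¬P → R)) = max(0.44, 0.44) = 0.44
((¬R ∨ (Q → (R ∨ P))) ∨ (R ∨ (¬¬P → R))) = max(0.89, 0.44) = 0.89
((((R ∨ P) ∧ Q) ∨ (R → Q)) ∧ ((¬R ∨ (Q → (R ∨ P))) ∨ (R ∨ (¬¬P → R)))) = min(1, 0.89) = 0.89
(R → ((((R ∨ P) ∧ Q) ∨ (R → Q)) ∧ ((¬R ∨ (Q → (R ∨ P))) ∨ (R ∨ (¬¬P → R))))): 0.44 ≤ 0.89, so result = 1

1.00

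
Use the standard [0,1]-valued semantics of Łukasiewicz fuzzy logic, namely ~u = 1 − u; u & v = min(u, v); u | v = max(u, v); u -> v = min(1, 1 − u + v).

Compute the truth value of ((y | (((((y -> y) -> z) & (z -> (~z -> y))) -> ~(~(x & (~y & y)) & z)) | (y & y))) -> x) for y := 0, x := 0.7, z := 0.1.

0.70

(y -> y): min(1, 1 − 0 + 0) = 1
((y -> y) -> z): min(1, 1 − 1 + 0.1) = 0.1
~z: Łukasiewicz ¬ gives 1 − 0.1 = 0.9
(~z -> y): min(1, 1 − 0.9 + 0) = 0.1
(z -> (~z -> y)): min(1, 1 − 0.1 + 0.1) = 1
(((y -> y) -> z) & (z -> (~z -> y))) = min(0.1, 1) = 0.1
~y: Łukasiewicz ¬ gives 1 − 0 = 1
(~y & y) = min(1, 0) = 0
(x & (~y & y)) = min(0.7, 0) = 0
~(x & (~y & y)): Łukasiewicz ¬ gives 1 − 0 = 1
(~(x & (~y & y)) & z) = min(1, 0.1) = 0.1
~(~(x & (~y & y)) & z): Łukasiewicz ¬ gives 1 − 0.1 = 0.9
((((y -> y) -> z) & (z -> (~z -> y))) -> ~(~(x & (~y & y)) & z)): min(1, 1 − 0.1 + 0.9) = 1
(y & y) = min(0, 0) = 0
(((((y -> y) -> z) & (z -> (~z -> y))) -> ~(~(x & (~y & y)) & z)) | (y & y)) = max(1, 0) = 1
(y | (((((y -> y) -> z) & (z -> (~z -> y))) -> ~(~(x & (~y & y)) & z)) | (y & y))) = max(0, 1) = 1
((y | (((((y -> y) -> z) & (z -> (~z -> y))) -> ~(~(x & (~y & y)) & z)) | (y & y))) -> x): min(1, 1 − 1 + 0.7) = 0.7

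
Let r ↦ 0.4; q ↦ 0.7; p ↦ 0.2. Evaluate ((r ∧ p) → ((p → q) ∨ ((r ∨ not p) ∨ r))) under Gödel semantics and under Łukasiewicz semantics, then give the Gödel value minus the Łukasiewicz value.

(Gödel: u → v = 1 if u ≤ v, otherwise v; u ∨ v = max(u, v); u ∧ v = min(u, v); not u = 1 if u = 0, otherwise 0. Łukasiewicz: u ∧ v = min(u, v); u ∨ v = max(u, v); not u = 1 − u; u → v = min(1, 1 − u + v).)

0.00

Gödel evaluation:
  (r ∧ p) = min(0.4, 0.2) = 0.2
  (p → q): 0.2 ≤ 0.7, so result = 1
  not p: Gödel ¬ of 0.2 = 0 (operand ≠ 0)
  (r ∨ not p) = max(0.4, 0) = 0.4
  ((r ∨ not p) ∨ r) = max(0.4, 0.4) = 0.4
  ((p → q) ∨ ((r ∨ not p) ∨ r)) = max(1, 0.4) = 1
  ((r ∧ p) → ((p → q) ∨ ((r ∨ not p) ∨ r))): 0.2 ≤ 1, so result = 1
  Gödel value = 1
Łukasiewicz evaluation:
  (r ∧ p) = min(0.4, 0.2) = 0.2
  (p → q): min(1, 1 − 0.2 + 0.7) = 1
  not p: Łukasiewicz ¬ gives 1 − 0.2 = 0.8
  (r ∨ not p) = max(0.4, 0.8) = 0.8
  ((r ∨ not p) ∨ r) = max(0.8, 0.4) = 0.8
  ((p → q) ∨ ((r ∨ not p) ∨ r)) = max(1, 0.8) = 1
  ((r ∧ p) → ((p → q) ∨ ((r ∨ not p) ∨ r))): min(1, 1 − 0.2 + 1) = 1
  Łukasiewicz value = 1
Difference: 1 − 1 = 0.00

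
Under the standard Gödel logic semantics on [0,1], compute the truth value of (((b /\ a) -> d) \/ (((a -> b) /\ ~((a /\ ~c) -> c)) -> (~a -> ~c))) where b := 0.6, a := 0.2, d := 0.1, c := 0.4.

(b /\ a) = min(0.6, 0.2) = 0.2
((b /\ a) -> d): 0.2 > 0.1, so result = 0.1
(a -> b): 0.2 ≤ 0.6, so result = 1
~c: Gödel ¬ of 0.4 = 0 (operand ≠ 0)
(a /\ ~c) = min(0.2, 0) = 0
((a /\ ~c) -> c): 0 ≤ 0.4, so result = 1
~((a /\ ~c) -> c): Gödel ¬ of 1 = 0 (operand ≠ 0)
((a -> b) /\ ~((a /\ ~c) -> c)) = min(1, 0) = 0
~a: Gödel ¬ of 0.2 = 0 (operand ≠ 0)
~c: Gödel ¬ of 0.4 = 0 (operand ≠ 0)
(~a -> ~c): 0 ≤ 0, so result = 1
(((a -> b) /\ ~((a /\ ~c) -> c)) -> (~a -> ~c)): 0 ≤ 1, so result = 1
(((b /\ a) -> d) \/ (((a -> b) /\ ~((a /\ ~c) -> c)) -> (~a -> ~c))) = max(0.1, 1) = 1

1.00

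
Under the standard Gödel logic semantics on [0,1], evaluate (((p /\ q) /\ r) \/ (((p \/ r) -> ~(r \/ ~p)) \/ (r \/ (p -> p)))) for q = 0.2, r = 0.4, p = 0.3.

1.00

(p /\ q) = min(0.3, 0.2) = 0.2
((p /\ q) /\ r) = min(0.2, 0.4) = 0.2
(p \/ r) = max(0.3, 0.4) = 0.4
~p: Gödel ¬ of 0.3 = 0 (operand ≠ 0)
(r \/ ~p) = max(0.4, 0) = 0.4
~(r \/ ~p): Gödel ¬ of 0.4 = 0 (operand ≠ 0)
((p \/ r) -> ~(r \/ ~p)): 0.4 > 0, so result = 0
(p -> p): 0.3 ≤ 0.3, so result = 1
(r \/ (p -> p)) = max(0.4, 1) = 1
(((p \/ r) -> ~(r \/ ~p)) \/ (r \/ (p -> p))) = max(0, 1) = 1
(((p /\ q) /\ r) \/ (((p \/ r) -> ~(r \/ ~p)) \/ (r \/ (p -> p)))) = max(0.2, 1) = 1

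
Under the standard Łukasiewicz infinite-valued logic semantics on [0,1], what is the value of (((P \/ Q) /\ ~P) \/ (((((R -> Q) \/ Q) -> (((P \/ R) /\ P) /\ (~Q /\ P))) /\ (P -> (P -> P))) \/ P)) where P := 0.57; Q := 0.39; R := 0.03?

(P \/ Q) = max(0.57, 0.39) = 0.57
~P: Łukasiewicz ¬ gives 1 − 0.57 = 0.43
((P \/ Q) /\ ~P) = min(0.57, 0.43) = 0.43
(R -> Q): min(1, 1 − 0.03 + 0.39) = 1
((R -> Q) \/ Q) = max(1, 0.39) = 1
(P \/ R) = max(0.57, 0.03) = 0.57
((P \/ R) /\ P) = min(0.57, 0.57) = 0.57
~Q: Łukasiewicz ¬ gives 1 − 0.39 = 0.61
(~Q /\ P) = min(0.61, 0.57) = 0.57
(((P \/ R) /\ P) /\ (~Q /\ P)) = min(0.57, 0.57) = 0.57
(((R -> Q) \/ Q) -> (((P \/ R) /\ P) /\ (~Q /\ P))): min(1, 1 − 1 + 0.57) = 0.57
(P -> P): min(1, 1 − 0.57 + 0.57) = 1
(P -> (P -> P)): min(1, 1 − 0.57 + 1) = 1
((((R -> Q) \/ Q) -> (((P \/ R) /\ P) /\ (~Q /\ P))) /\ (P -> (P -> P))) = min(0.57, 1) = 0.57
(((((R -> Q) \/ Q) -> (((P \/ R) /\ P) /\ (~Q /\ P))) /\ (P -> (P -> P))) \/ P) = max(0.57, 0.57) = 0.57
(((P \/ Q) /\ ~P) \/ (((((R -> Q) \/ Q) -> (((P \/ R) /\ P) /\ (~Q /\ P))) /\ (P -> (P -> P))) \/ P)) = max(0.43, 0.57) = 0.57

0.57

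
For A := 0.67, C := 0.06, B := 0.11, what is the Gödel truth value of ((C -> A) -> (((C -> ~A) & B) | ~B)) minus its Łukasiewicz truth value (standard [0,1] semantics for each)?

Gödel evaluation:
  (C -> A): 0.06 ≤ 0.67, so result = 1
  ~A: Gödel ¬ of 0.67 = 0 (operand ≠ 0)
  (C -> ~A): 0.06 > 0, so result = 0
  ((C -> ~A) & B) = min(0, 0.11) = 0
  ~B: Gödel ¬ of 0.11 = 0 (operand ≠ 0)
  (((C -> ~A) & B) | ~B) = max(0, 0) = 0
  ((C -> A) -> (((C -> ~A) & B) | ~B)): 1 > 0, so result = 0
  Gödel value = 0
Łukasiewicz evaluation:
  (C -> A): min(1, 1 − 0.06 + 0.67) = 1
  ~A: Łukasiewicz ¬ gives 1 − 0.67 = 0.33
  (C -> ~A): min(1, 1 − 0.06 + 0.33) = 1
  ((C -> ~A) & B) = min(1, 0.11) = 0.11
  ~B: Łukasiewicz ¬ gives 1 − 0.11 = 0.89
  (((C -> ~A) & B) | ~B) = max(0.11, 0.89) = 0.89
  ((C -> A) -> (((C -> ~A) & B) | ~B)): min(1, 1 − 1 + 0.89) = 0.89
  Łukasiewicz value = 0.89
Difference: 0 − 0.89 = -0.89

-0.89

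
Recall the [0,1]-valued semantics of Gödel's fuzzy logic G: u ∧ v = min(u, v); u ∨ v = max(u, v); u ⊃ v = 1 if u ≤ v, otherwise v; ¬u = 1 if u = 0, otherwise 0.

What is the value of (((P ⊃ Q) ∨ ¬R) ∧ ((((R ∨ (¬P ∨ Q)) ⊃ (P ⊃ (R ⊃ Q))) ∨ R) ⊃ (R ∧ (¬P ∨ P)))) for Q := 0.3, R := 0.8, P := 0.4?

(P ⊃ Q): 0.4 > 0.3, so result = 0.3
¬R: Gödel ¬ of 0.8 = 0 (operand ≠ 0)
((P ⊃ Q) ∨ ¬R) = max(0.3, 0) = 0.3
¬P: Gödel ¬ of 0.4 = 0 (operand ≠ 0)
(¬P ∨ Q) = max(0, 0.3) = 0.3
(R ∨ (¬P ∨ Q)) = max(0.8, 0.3) = 0.8
(R ⊃ Q): 0.8 > 0.3, so result = 0.3
(P ⊃ (R ⊃ Q)): 0.4 > 0.3, so result = 0.3
((R ∨ (¬P ∨ Q)) ⊃ (P ⊃ (R ⊃ Q))): 0.8 > 0.3, so result = 0.3
(((R ∨ (¬P ∨ Q)) ⊃ (P ⊃ (R ⊃ Q))) ∨ R) = max(0.3, 0.8) = 0.8
¬P: Gödel ¬ of 0.4 = 0 (operand ≠ 0)
(¬P ∨ P) = max(0, 0.4) = 0.4
(R ∧ (¬P ∨ P)) = min(0.8, 0.4) = 0.4
((((R ∨ (¬P ∨ Q)) ⊃ (P ⊃ (R ⊃ Q))) ∨ R) ⊃ (R ∧ (¬P ∨ P))): 0.8 > 0.4, so result = 0.4
(((P ⊃ Q) ∨ ¬R) ∧ ((((R ∨ (¬P ∨ Q)) ⊃ (P ⊃ (R ⊃ Q))) ∨ R) ⊃ (R ∧ (¬P ∨ P)))) = min(0.3, 0.4) = 0.3

0.30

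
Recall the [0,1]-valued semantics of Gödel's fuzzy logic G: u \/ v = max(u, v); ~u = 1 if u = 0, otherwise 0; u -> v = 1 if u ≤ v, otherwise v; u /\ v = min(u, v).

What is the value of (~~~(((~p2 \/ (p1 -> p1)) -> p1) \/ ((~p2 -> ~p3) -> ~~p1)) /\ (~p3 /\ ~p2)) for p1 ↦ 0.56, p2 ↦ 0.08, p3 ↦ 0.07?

0.00

~p2: Gödel ¬ of 0.08 = 0 (operand ≠ 0)
(p1 -> p1): 0.56 ≤ 0.56, so result = 1
(~p2 \/ (p1 -> p1)) = max(0, 1) = 1
((~p2 \/ (p1 -> p1)) -> p1): 1 > 0.56, so result = 0.56
~p2: Gödel ¬ of 0.08 = 0 (operand ≠ 0)
~p3: Gödel ¬ of 0.07 = 0 (operand ≠ 0)
(~p2 -> ~p3): 0 ≤ 0, so result = 1
~p1: Gödel ¬ of 0.56 = 0 (operand ≠ 0)
~~p1: Gödel ¬ of 0 = 1 (operand is 0)
((~p2 -> ~p3) -> ~~p1): 1 ≤ 1, so result = 1
(((~p2 \/ (p1 -> p1)) -> p1) \/ ((~p2 -> ~p3) -> ~~p1)) = max(0.56, 1) = 1
~(((~p2 \/ (p1 -> p1)) -> p1) \/ ((~p2 -> ~p3) -> ~~p1)): Gödel ¬ of 1 = 0 (operand ≠ 0)
~~(((~p2 \/ (p1 -> p1)) -> p1) \/ ((~p2 -> ~p3) -> ~~p1)): Gödel ¬ of 0 = 1 (operand is 0)
~~~(((~p2 \/ (p1 -> p1)) -> p1) \/ ((~p2 -> ~p3) -> ~~p1)): Gödel ¬ of 1 = 0 (operand ≠ 0)
~p3: Gödel ¬ of 0.07 = 0 (operand ≠ 0)
~p2: Gödel ¬ of 0.08 = 0 (operand ≠ 0)
(~p3 /\ ~p2) = min(0, 0) = 0
(~~~(((~p2 \/ (p1 -> p1)) -> p1) \/ ((~p2 -> ~p3) -> ~~p1)) /\ (~p3 /\ ~p2)) = min(0, 0) = 0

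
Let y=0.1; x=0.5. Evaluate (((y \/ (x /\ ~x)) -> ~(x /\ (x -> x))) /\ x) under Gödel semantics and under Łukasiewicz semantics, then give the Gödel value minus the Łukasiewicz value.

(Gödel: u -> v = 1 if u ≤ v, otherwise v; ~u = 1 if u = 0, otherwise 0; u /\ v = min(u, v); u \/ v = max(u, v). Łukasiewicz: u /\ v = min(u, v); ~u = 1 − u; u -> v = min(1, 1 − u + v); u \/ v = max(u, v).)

Gödel evaluation:
  ~x: Gödel ¬ of 0.5 = 0 (operand ≠ 0)
  (x /\ ~x) = min(0.5, 0) = 0
  (y \/ (x /\ ~x)) = max(0.1, 0) = 0.1
  (x -> x): 0.5 ≤ 0.5, so result = 1
  (x /\ (x -> x)) = min(0.5, 1) = 0.5
  ~(x /\ (x -> x)): Gödel ¬ of 0.5 = 0 (operand ≠ 0)
  ((y \/ (x /\ ~x)) -> ~(x /\ (x -> x))): 0.1 > 0, so result = 0
  (((y \/ (x /\ ~x)) -> ~(x /\ (x -> x))) /\ x) = min(0, 0.5) = 0
  Gödel value = 0
Łukasiewicz evaluation:
  ~x: Łukasiewicz ¬ gives 1 − 0.5 = 0.5
  (x /\ ~x) = min(0.5, 0.5) = 0.5
  (y \/ (x /\ ~x)) = max(0.1, 0.5) = 0.5
  (x -> x): min(1, 1 − 0.5 + 0.5) = 1
  (x /\ (x -> x)) = min(0.5, 1) = 0.5
  ~(x /\ (x -> x)): Łukasiewicz ¬ gives 1 − 0.5 = 0.5
  ((y \/ (x /\ ~x)) -> ~(x /\ (x -> x))): min(1, 1 − 0.5 + 0.5) = 1
  (((y \/ (x /\ ~x)) -> ~(x /\ (x -> x))) /\ x) = min(1, 0.5) = 0.5
  Łukasiewicz value = 0.5
Difference: 0 − 0.5 = -0.50

-0.50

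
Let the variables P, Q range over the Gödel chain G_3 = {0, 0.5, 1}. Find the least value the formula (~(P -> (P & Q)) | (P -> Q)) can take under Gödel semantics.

The minimum is attained at P = 1, Q = 0.5:
  (P & Q) = min(1, 0.5) = 0.5
  (P -> (P & Q)): 1 > 0.5, so result = 0.5
  ~(P -> (P & Q)): Gödel ¬ of 0.5 = 0 (operand ≠ 0)
  (P -> Q): 1 > 0.5, so result = 0.5
  (~(P -> (P & Q)) | (P -> Q)) = max(0, 0.5) = 0.5
Checking all 9 assignments confirms none give a value below 0.50.

0.50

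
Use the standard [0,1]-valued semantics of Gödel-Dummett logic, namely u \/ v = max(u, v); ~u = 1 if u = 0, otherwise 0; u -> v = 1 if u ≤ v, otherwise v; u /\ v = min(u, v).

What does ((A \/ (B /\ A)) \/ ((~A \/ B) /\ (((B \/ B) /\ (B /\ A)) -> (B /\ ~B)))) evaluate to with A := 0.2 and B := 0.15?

(B /\ A) = min(0.15, 0.2) = 0.15
(A \/ (B /\ A)) = max(0.2, 0.15) = 0.2
~A: Gödel ¬ of 0.2 = 0 (operand ≠ 0)
(~A \/ B) = max(0, 0.15) = 0.15
(B \/ B) = max(0.15, 0.15) = 0.15
(B /\ A) = min(0.15, 0.2) = 0.15
((B \/ B) /\ (B /\ A)) = min(0.15, 0.15) = 0.15
~B: Gödel ¬ of 0.15 = 0 (operand ≠ 0)
(B /\ ~B) = min(0.15, 0) = 0
(((B \/ B) /\ (B /\ A)) -> (B /\ ~B)): 0.15 > 0, so result = 0
((~A \/ B) /\ (((B \/ B) /\ (B /\ A)) -> (B /\ ~B))) = min(0.15, 0) = 0
((A \/ (B /\ A)) \/ ((~A \/ B) /\ (((B \/ B) /\ (B /\ A)) -> (B /\ ~B)))) = max(0.2, 0) = 0.2

0.20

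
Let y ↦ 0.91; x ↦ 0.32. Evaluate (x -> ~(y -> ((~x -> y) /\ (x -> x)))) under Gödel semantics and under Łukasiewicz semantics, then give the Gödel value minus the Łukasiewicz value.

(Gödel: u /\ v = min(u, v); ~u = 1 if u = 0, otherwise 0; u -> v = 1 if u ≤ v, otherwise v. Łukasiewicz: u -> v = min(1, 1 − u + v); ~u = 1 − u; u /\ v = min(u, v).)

Gödel evaluation:
  ~x: Gödel ¬ of 0.32 = 0 (operand ≠ 0)
  (~x -> y): 0 ≤ 0.91, so result = 1
  (x -> x): 0.32 ≤ 0.32, so result = 1
  ((~x -> y) /\ (x -> x)) = min(1, 1) = 1
  (y -> ((~x -> y) /\ (x -> x))): 0.91 ≤ 1, so result = 1
  ~(y -> ((~x -> y) /\ (x -> x))): Gödel ¬ of 1 = 0 (operand ≠ 0)
  (x -> ~(y -> ((~x -> y) /\ (x -> x)))): 0.32 > 0, so result = 0
  Gödel value = 0
Łukasiewicz evaluation:
  ~x: Łukasiewicz ¬ gives 1 − 0.32 = 0.68
  (~x -> y): min(1, 1 − 0.68 + 0.91) = 1
  (x -> x): min(1, 1 − 0.32 + 0.32) = 1
  ((~x -> y) /\ (x -> x)) = min(1, 1) = 1
  (y -> ((~x -> y) /\ (x -> x))): min(1, 1 − 0.91 + 1) = 1
  ~(y -> ((~x -> y) /\ (x -> x))): Łukasiewicz ¬ gives 1 − 1 = 0
  (x -> ~(y -> ((~x -> y) /\ (x -> x)))): min(1, 1 − 0.32 + 0) = 0.68
  Łukasiewicz value = 0.68
Difference: 0 − 0.68 = -0.68

-0.68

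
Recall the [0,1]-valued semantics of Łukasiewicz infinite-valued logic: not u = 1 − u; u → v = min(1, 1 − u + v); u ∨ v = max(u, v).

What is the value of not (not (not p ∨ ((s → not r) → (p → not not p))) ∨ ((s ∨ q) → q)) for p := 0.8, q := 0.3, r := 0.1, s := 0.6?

0.30

not p: Łukasiewicz ¬ gives 1 − 0.8 = 0.2
not r: Łukasiewicz ¬ gives 1 − 0.1 = 0.9
(s → not r): min(1, 1 − 0.6 + 0.9) = 1
not p: Łukasiewicz ¬ gives 1 − 0.8 = 0.2
not not p: Łukasiewicz ¬ gives 1 − 0.2 = 0.8
(p → not not p): min(1, 1 − 0.8 + 0.8) = 1
((s → not r) → (p → not not p)): min(1, 1 − 1 + 1) = 1
(not p ∨ ((s → not r) → (p → not not p))) = max(0.2, 1) = 1
not (not p ∨ ((s → not r) → (p → not not p))): Łukasiewicz ¬ gives 1 − 1 = 0
(s ∨ q) = max(0.6, 0.3) = 0.6
((s ∨ q) → q): min(1, 1 − 0.6 + 0.3) = 0.7
(not (not p ∨ ((s → not r) → (p → not not p))) ∨ ((s ∨ q) → q)) = max(0, 0.7) = 0.7
not (not (not p ∨ ((s → not r) → (p → not not p))) ∨ ((s ∨ q) → q)): Łukasiewicz ¬ gives 1 − 0.7 = 0.3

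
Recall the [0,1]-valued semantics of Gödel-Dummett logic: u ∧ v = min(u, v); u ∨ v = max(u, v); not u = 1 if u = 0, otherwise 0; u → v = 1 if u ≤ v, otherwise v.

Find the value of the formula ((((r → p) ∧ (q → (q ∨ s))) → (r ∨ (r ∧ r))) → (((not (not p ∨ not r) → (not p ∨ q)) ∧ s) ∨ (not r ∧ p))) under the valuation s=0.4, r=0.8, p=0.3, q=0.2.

(r → p): 0.8 > 0.3, so result = 0.3
(q ∨ s) = max(0.2, 0.4) = 0.4
(q → (q ∨ s)): 0.2 ≤ 0.4, so result = 1
((r → p) ∧ (q → (q ∨ s))) = min(0.3, 1) = 0.3
(r ∧ r) = min(0.8, 0.8) = 0.8
(r ∨ (r ∧ r)) = max(0.8, 0.8) = 0.8
(((r → p) ∧ (q → (q ∨ s))) → (r ∨ (r ∧ r))): 0.3 ≤ 0.8, so result = 1
not p: Gödel ¬ of 0.3 = 0 (operand ≠ 0)
not r: Gödel ¬ of 0.8 = 0 (operand ≠ 0)
(not p ∨ not r) = max(0, 0) = 0
not (not p ∨ not r): Gödel ¬ of 0 = 1 (operand is 0)
not p: Gödel ¬ of 0.3 = 0 (operand ≠ 0)
(not p ∨ q) = max(0, 0.2) = 0.2
(not (not p ∨ not r) → (not p ∨ q)): 1 > 0.2, so result = 0.2
((not (not p ∨ not r) → (not p ∨ q)) ∧ s) = min(0.2, 0.4) = 0.2
not r: Gödel ¬ of 0.8 = 0 (operand ≠ 0)
(not r ∧ p) = min(0, 0.3) = 0
(((not (not p ∨ not r) → (not p ∨ q)) ∧ s) ∨ (not r ∧ p)) = max(0.2, 0) = 0.2
((((r → p) ∧ (q → (q ∨ s))) → (r ∨ (r ∧ r))) → (((not (not p ∨ not r) → (not p ∨ q)) ∧ s) ∨ (not r ∧ p))): 1 > 0.2, so result = 0.2

0.20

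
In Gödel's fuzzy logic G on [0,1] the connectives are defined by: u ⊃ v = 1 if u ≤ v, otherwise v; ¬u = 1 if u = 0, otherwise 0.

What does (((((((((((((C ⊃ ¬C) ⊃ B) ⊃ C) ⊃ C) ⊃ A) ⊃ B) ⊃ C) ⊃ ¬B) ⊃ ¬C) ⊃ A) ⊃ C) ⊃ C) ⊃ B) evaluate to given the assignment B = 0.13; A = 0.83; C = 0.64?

¬C: Gödel ¬ of 0.64 = 0 (operand ≠ 0)
(C ⊃ ¬C): 0.64 > 0, so result = 0
((C ⊃ ¬C) ⊃ B): 0 ≤ 0.13, so result = 1
(((C ⊃ ¬C) ⊃ B) ⊃ C): 1 > 0.64, so result = 0.64
((((C ⊃ ¬C) ⊃ B) ⊃ C) ⊃ C): 0.64 ≤ 0.64, so result = 1
(((((C ⊃ ¬C) ⊃ B) ⊃ C) ⊃ C) ⊃ A): 1 > 0.83, so result = 0.83
((((((C ⊃ ¬C) ⊃ B) ⊃ C) ⊃ C) ⊃ A) ⊃ B): 0.83 > 0.13, so result = 0.13
(((((((C ⊃ ¬C) ⊃ B) ⊃ C) ⊃ C) ⊃ A) ⊃ B) ⊃ C): 0.13 ≤ 0.64, so result = 1
¬B: Gödel ¬ of 0.13 = 0 (operand ≠ 0)
((((((((C ⊃ ¬C) ⊃ B) ⊃ C) ⊃ C) ⊃ A) ⊃ B) ⊃ C) ⊃ ¬B): 1 > 0, so result = 0
¬C: Gödel ¬ of 0.64 = 0 (operand ≠ 0)
(((((((((C ⊃ ¬C) ⊃ B) ⊃ C) ⊃ C) ⊃ A) ⊃ B) ⊃ C) ⊃ ¬B) ⊃ ¬C): 0 ≤ 0, so result = 1
((((((((((C ⊃ ¬C) ⊃ B) ⊃ C) ⊃ C) ⊃ A) ⊃ B) ⊃ C) ⊃ ¬B) ⊃ ¬C) ⊃ A): 1 > 0.83, so result = 0.83
(((((((((((C ⊃ ¬C) ⊃ B) ⊃ C) ⊃ C) ⊃ A) ⊃ B) ⊃ C) ⊃ ¬B) ⊃ ¬C) ⊃ A) ⊃ C): 0.83 > 0.64, so result = 0.64
((((((((((((C ⊃ ¬C) ⊃ B) ⊃ C) ⊃ C) ⊃ A) ⊃ B) ⊃ C) ⊃ ¬B) ⊃ ¬C) ⊃ A) ⊃ C) ⊃ C): 0.64 ≤ 0.64, so result = 1
(((((((((((((C ⊃ ¬C) ⊃ B) ⊃ C) ⊃ C) ⊃ A) ⊃ B) ⊃ C) ⊃ ¬B) ⊃ ¬C) ⊃ A) ⊃ C) ⊃ C) ⊃ B): 1 > 0.13, so result = 0.13

0.13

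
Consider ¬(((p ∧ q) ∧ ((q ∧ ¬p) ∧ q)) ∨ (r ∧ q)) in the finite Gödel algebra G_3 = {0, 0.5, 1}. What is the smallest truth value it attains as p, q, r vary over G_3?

The minimum is attained at p = 0, q = 0.5, r = 0.5:
  (p ∧ q) = min(0, 0.5) = 0
  ¬p: Gödel ¬ of 0 = 1 (operand is 0)
  (q ∧ ¬p) = min(0.5, 1) = 0.5
  ((q ∧ ¬p) ∧ q) = min(0.5, 0.5) = 0.5
  ((p ∧ q) ∧ ((q ∧ ¬p) ∧ q)) = min(0, 0.5) = 0
  (r ∧ q) = min(0.5, 0.5) = 0.5
  (((p ∧ q) ∧ ((q ∧ ¬p) ∧ q)) ∨ (r ∧ q)) = max(0, 0.5) = 0.5
  ¬(((p ∧ q) ∧ ((q ∧ ¬p) ∧ q)) ∨ (r ∧ q)): Gödel ¬ of 0.5 = 0 (operand ≠ 0)
Checking all 27 assignments confirms none give a value below 0.00.

0.00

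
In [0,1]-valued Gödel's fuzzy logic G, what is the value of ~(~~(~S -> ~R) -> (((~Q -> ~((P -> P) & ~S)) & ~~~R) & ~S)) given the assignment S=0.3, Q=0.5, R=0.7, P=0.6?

1.00

~S: Gödel ¬ of 0.3 = 0 (operand ≠ 0)
~R: Gödel ¬ of 0.7 = 0 (operand ≠ 0)
(~S -> ~R): 0 ≤ 0, so result = 1
~(~S -> ~R): Gödel ¬ of 1 = 0 (operand ≠ 0)
~~(~S -> ~R): Gödel ¬ of 0 = 1 (operand is 0)
~Q: Gödel ¬ of 0.5 = 0 (operand ≠ 0)
(P -> P): 0.6 ≤ 0.6, so result = 1
~S: Gödel ¬ of 0.3 = 0 (operand ≠ 0)
((P -> P) & ~S) = min(1, 0) = 0
~((P -> P) & ~S): Gödel ¬ of 0 = 1 (operand is 0)
(~Q -> ~((P -> P) & ~S)): 0 ≤ 1, so result = 1
~R: Gödel ¬ of 0.7 = 0 (operand ≠ 0)
~~R: Gödel ¬ of 0 = 1 (operand is 0)
~~~R: Gödel ¬ of 1 = 0 (operand ≠ 0)
((~Q -> ~((P -> P) & ~S)) & ~~~R) = min(1, 0) = 0
~S: Gödel ¬ of 0.3 = 0 (operand ≠ 0)
(((~Q -> ~((P -> P) & ~S)) & ~~~R) & ~S) = min(0, 0) = 0
(~~(~S -> ~R) -> (((~Q -> ~((P -> P) & ~S)) & ~~~R) & ~S)): 1 > 0, so result = 0
~(~~(~S -> ~R) -> (((~Q -> ~((P -> P) & ~S)) & ~~~R) & ~S)): Gödel ¬ of 0 = 1 (operand is 0)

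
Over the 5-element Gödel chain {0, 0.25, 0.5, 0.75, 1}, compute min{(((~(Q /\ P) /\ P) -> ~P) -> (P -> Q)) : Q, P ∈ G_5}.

0.25

The minimum is attained at Q = 0.25, P = 0.5:
  (Q /\ P) = min(0.25, 0.5) = 0.25
  ~(Q /\ P): Gödel ¬ of 0.25 = 0 (operand ≠ 0)
  (~(Q /\ P) /\ P) = min(0, 0.5) = 0
  ~P: Gödel ¬ of 0.5 = 0 (operand ≠ 0)
  ((~(Q /\ P) /\ P) -> ~P): 0 ≤ 0, so result = 1
  (P -> Q): 0.5 > 0.25, so result = 0.25
  (((~(Q /\ P) /\ P) -> ~P) -> (P -> Q)): 1 > 0.25, so result = 0.25
Checking all 25 assignments confirms none give a value below 0.25.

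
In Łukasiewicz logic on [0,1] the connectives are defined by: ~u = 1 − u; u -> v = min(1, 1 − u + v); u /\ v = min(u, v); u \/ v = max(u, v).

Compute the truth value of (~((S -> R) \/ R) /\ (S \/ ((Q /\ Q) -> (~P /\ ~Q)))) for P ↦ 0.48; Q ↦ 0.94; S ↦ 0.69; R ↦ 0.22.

0.47

(S -> R): min(1, 1 − 0.69 + 0.22) = 0.53
((S -> R) \/ R) = max(0.53, 0.22) = 0.53
~((S -> R) \/ R): Łukasiewicz ¬ gives 1 − 0.53 = 0.47
(Q /\ Q) = min(0.94, 0.94) = 0.94
~P: Łukasiewicz ¬ gives 1 − 0.48 = 0.52
~Q: Łukasiewicz ¬ gives 1 − 0.94 = 0.06
(~P /\ ~Q) = min(0.52, 0.06) = 0.06
((Q /\ Q) -> (~P /\ ~Q)): min(1, 1 − 0.94 + 0.06) = 0.12
(S \/ ((Q /\ Q) -> (~P /\ ~Q))) = max(0.69, 0.12) = 0.69
(~((S -> R) \/ R) /\ (S \/ ((Q /\ Q) -> (~P /\ ~Q)))) = min(0.47, 0.69) = 0.47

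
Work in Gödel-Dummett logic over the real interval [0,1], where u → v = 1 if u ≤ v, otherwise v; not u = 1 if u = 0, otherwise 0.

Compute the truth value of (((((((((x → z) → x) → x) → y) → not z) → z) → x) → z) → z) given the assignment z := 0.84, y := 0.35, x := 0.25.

0.84

(x → z): 0.25 ≤ 0.84, so result = 1
((x → z) → x): 1 > 0.25, so result = 0.25
(((x → z) → x) → x): 0.25 ≤ 0.25, so result = 1
((((x → z) → x) → x) → y): 1 > 0.35, so result = 0.35
not z: Gödel ¬ of 0.84 = 0 (operand ≠ 0)
(((((x → z) → x) → x) → y) → not z): 0.35 > 0, so result = 0
((((((x → z) → x) → x) → y) → not z) → z): 0 ≤ 0.84, so result = 1
(((((((x → z) → x) → x) → y) → not z) → z) → x): 1 > 0.25, so result = 0.25
((((((((x → z) → x) → x) → y) → not z) → z) → x) → z): 0.25 ≤ 0.84, so result = 1
(((((((((x → z) → x) → x) → y) → not z) → z) → x) → z) → z): 1 > 0.84, so result = 0.84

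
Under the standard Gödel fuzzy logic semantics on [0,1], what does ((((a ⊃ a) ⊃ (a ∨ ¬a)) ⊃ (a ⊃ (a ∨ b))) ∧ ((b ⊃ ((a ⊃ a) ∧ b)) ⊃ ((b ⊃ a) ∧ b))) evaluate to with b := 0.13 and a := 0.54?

(a ⊃ a): 0.54 ≤ 0.54, so result = 1
¬a: Gödel ¬ of 0.54 = 0 (operand ≠ 0)
(a ∨ ¬a) = max(0.54, 0) = 0.54
((a ⊃ a) ⊃ (a ∨ ¬a)): 1 > 0.54, so result = 0.54
(a ∨ b) = max(0.54, 0.13) = 0.54
(a ⊃ (a ∨ b)): 0.54 ≤ 0.54, so result = 1
(((a ⊃ a) ⊃ (a ∨ ¬a)) ⊃ (a ⊃ (a ∨ b))): 0.54 ≤ 1, so result = 1
(a ⊃ a): 0.54 ≤ 0.54, so result = 1
((a ⊃ a) ∧ b) = min(1, 0.13) = 0.13
(b ⊃ ((a ⊃ a) ∧ b)): 0.13 ≤ 0.13, so result = 1
(b ⊃ a): 0.13 ≤ 0.54, so result = 1
((b ⊃ a) ∧ b) = min(1, 0.13) = 0.13
((b ⊃ ((a ⊃ a) ∧ b)) ⊃ ((b ⊃ a) ∧ b)): 1 > 0.13, so result = 0.13
((((a ⊃ a) ⊃ (a ∨ ¬a)) ⊃ (a ⊃ (a ∨ b))) ∧ ((b ⊃ ((a ⊃ a) ∧ b)) ⊃ ((b ⊃ a) ∧ b))) = min(1, 0.13) = 0.13

0.13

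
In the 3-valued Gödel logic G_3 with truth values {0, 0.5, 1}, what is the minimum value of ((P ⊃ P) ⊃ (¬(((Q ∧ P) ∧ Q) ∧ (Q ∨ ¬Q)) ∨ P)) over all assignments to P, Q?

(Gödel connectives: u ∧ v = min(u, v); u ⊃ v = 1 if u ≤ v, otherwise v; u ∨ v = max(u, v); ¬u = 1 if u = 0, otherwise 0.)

The minimum is attained at P = 0.5, Q = 0.5:
  (P ⊃ P): 0.5 ≤ 0.5, so result = 1
  (Q ∧ P) = min(0.5, 0.5) = 0.5
  ((Q ∧ P) ∧ Q) = min(0.5, 0.5) = 0.5
  ¬Q: Gödel ¬ of 0.5 = 0 (operand ≠ 0)
  (Q ∨ ¬Q) = max(0.5, 0) = 0.5
  (((Q ∧ P) ∧ Q) ∧ (Q ∨ ¬Q)) = min(0.5, 0.5) = 0.5
  ¬(((Q ∧ P) ∧ Q) ∧ (Q ∨ ¬Q)): Gödel ¬ of 0.5 = 0 (operand ≠ 0)
  (¬(((Q ∧ P) ∧ Q) ∧ (Q ∨ ¬Q)) ∨ P) = max(0, 0.5) = 0.5
  ((P ⊃ P) ⊃ (¬(((Q ∧ P) ∧ Q) ∧ (Q ∨ ¬Q)) ∨ P)): 1 > 0.5, so result = 0.5
Checking all 9 assignments confirms none give a value below 0.50.

0.50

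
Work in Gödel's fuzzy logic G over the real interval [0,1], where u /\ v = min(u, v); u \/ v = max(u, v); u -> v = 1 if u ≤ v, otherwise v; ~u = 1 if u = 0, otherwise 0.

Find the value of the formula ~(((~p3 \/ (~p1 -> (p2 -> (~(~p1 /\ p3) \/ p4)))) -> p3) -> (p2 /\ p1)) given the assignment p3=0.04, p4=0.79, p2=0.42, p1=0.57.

0.00

~p3: Gödel ¬ of 0.04 = 0 (operand ≠ 0)
~p1: Gödel ¬ of 0.57 = 0 (operand ≠ 0)
~p1: Gödel ¬ of 0.57 = 0 (operand ≠ 0)
(~p1 /\ p3) = min(0, 0.04) = 0
~(~p1 /\ p3): Gödel ¬ of 0 = 1 (operand is 0)
(~(~p1 /\ p3) \/ p4) = max(1, 0.79) = 1
(p2 -> (~(~p1 /\ p3) \/ p4)): 0.42 ≤ 1, so result = 1
(~p1 -> (p2 -> (~(~p1 /\ p3) \/ p4))): 0 ≤ 1, so result = 1
(~p3 \/ (~p1 -> (p2 -> (~(~p1 /\ p3) \/ p4)))) = max(0, 1) = 1
((~p3 \/ (~p1 -> (p2 -> (~(~p1 /\ p3) \/ p4)))) -> p3): 1 > 0.04, so result = 0.04
(p2 /\ p1) = min(0.42, 0.57) = 0.42
(((~p3 \/ (~p1 -> (p2 -> (~(~p1 /\ p3) \/ p4)))) -> p3) -> (p2 /\ p1)): 0.04 ≤ 0.42, so result = 1
~(((~p3 \/ (~p1 -> (p2 -> (~(~p1 /\ p3) \/ p4)))) -> p3) -> (p2 /\ p1)): Gödel ¬ of 1 = 0 (operand ≠ 0)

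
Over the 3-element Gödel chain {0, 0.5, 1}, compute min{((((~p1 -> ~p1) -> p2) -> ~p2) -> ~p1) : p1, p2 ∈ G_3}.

0.00

The minimum is attained at p1 = 0.5, p2 = 0:
  ~p1: Gödel ¬ of 0.5 = 0 (operand ≠ 0)
  ~p1: Gödel ¬ of 0.5 = 0 (operand ≠ 0)
  (~p1 -> ~p1): 0 ≤ 0, so result = 1
  ((~p1 -> ~p1) -> p2): 1 > 0, so result = 0
  ~p2: Gödel ¬ of 0 = 1 (operand is 0)
  (((~p1 -> ~p1) -> p2) -> ~p2): 0 ≤ 1, so result = 1
  ~p1: Gödel ¬ of 0.5 = 0 (operand ≠ 0)
  ((((~p1 -> ~p1) -> p2) -> ~p2) -> ~p1): 1 > 0, so result = 0
Checking all 9 assignments confirms none give a value below 0.00.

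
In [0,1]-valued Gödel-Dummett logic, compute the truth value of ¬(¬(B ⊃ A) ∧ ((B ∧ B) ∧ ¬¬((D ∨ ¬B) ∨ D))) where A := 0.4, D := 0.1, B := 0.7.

(B ⊃ A): 0.7 > 0.4, so result = 0.4
¬(B ⊃ A): Gödel ¬ of 0.4 = 0 (operand ≠ 0)
(B ∧ B) = min(0.7, 0.7) = 0.7
¬B: Gödel ¬ of 0.7 = 0 (operand ≠ 0)
(D ∨ ¬B) = max(0.1, 0) = 0.1
((D ∨ ¬B) ∨ D) = max(0.1, 0.1) = 0.1
¬((D ∨ ¬B) ∨ D): Gödel ¬ of 0.1 = 0 (operand ≠ 0)
¬¬((D ∨ ¬B) ∨ D): Gödel ¬ of 0 = 1 (operand is 0)
((B ∧ B) ∧ ¬¬((D ∨ ¬B) ∨ D)) = min(0.7, 1) = 0.7
(¬(B ⊃ A) ∧ ((B ∧ B) ∧ ¬¬((D ∨ ¬B) ∨ D))) = min(0, 0.7) = 0
¬(¬(B ⊃ A) ∧ ((B ∧ B) ∧ ¬¬((D ∨ ¬B) ∨ D))): Gödel ¬ of 0 = 1 (operand is 0)

1.00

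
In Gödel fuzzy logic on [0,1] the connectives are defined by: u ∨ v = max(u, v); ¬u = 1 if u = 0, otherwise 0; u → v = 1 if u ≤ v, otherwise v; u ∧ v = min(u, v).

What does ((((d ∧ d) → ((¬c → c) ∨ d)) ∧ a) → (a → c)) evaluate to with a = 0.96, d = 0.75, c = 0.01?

0.01

(d ∧ d) = min(0.75, 0.75) = 0.75
¬c: Gödel ¬ of 0.01 = 0 (operand ≠ 0)
(¬c → c): 0 ≤ 0.01, so result = 1
((¬c → c) ∨ d) = max(1, 0.75) = 1
((d ∧ d) → ((¬c → c) ∨ d)): 0.75 ≤ 1, so result = 1
(((d ∧ d) → ((¬c → c) ∨ d)) ∧ a) = min(1, 0.96) = 0.96
(a → c): 0.96 > 0.01, so result = 0.01
((((d ∧ d) → ((¬c → c) ∨ d)) ∧ a) → (a → c)): 0.96 > 0.01, so result = 0.01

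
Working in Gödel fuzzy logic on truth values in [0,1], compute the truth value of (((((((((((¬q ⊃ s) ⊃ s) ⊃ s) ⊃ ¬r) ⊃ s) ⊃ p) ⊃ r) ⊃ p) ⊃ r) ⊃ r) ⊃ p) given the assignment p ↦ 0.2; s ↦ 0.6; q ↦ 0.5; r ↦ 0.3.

¬q: Gödel ¬ of 0.5 = 0 (operand ≠ 0)
(¬q ⊃ s): 0 ≤ 0.6, so result = 1
((¬q ⊃ s) ⊃ s): 1 > 0.6, so result = 0.6
(((¬q ⊃ s) ⊃ s) ⊃ s): 0.6 ≤ 0.6, so result = 1
¬r: Gödel ¬ of 0.3 = 0 (operand ≠ 0)
((((¬q ⊃ s) ⊃ s) ⊃ s) ⊃ ¬r): 1 > 0, so result = 0
(((((¬q ⊃ s) ⊃ s) ⊃ s) ⊃ ¬r) ⊃ s): 0 ≤ 0.6, so result = 1
((((((¬q ⊃ s) ⊃ s) ⊃ s) ⊃ ¬r) ⊃ s) ⊃ p): 1 > 0.2, so result = 0.2
(((((((¬q ⊃ s) ⊃ s) ⊃ s) ⊃ ¬r) ⊃ s) ⊃ p) ⊃ r): 0.2 ≤ 0.3, so result = 1
((((((((¬q ⊃ s) ⊃ s) ⊃ s) ⊃ ¬r) ⊃ s) ⊃ p) ⊃ r) ⊃ p): 1 > 0.2, so result = 0.2
(((((((((¬q ⊃ s) ⊃ s) ⊃ s) ⊃ ¬r) ⊃ s) ⊃ p) ⊃ r) ⊃ p) ⊃ r): 0.2 ≤ 0.3, so result = 1
((((((((((¬q ⊃ s) ⊃ s) ⊃ s) ⊃ ¬r) ⊃ s) ⊃ p) ⊃ r) ⊃ p) ⊃ r) ⊃ r): 1 > 0.3, so result = 0.3
(((((((((((¬q ⊃ s) ⊃ s) ⊃ s) ⊃ ¬r) ⊃ s) ⊃ p) ⊃ r) ⊃ p) ⊃ r) ⊃ r) ⊃ p): 0.3 > 0.2, so result = 0.2

0.20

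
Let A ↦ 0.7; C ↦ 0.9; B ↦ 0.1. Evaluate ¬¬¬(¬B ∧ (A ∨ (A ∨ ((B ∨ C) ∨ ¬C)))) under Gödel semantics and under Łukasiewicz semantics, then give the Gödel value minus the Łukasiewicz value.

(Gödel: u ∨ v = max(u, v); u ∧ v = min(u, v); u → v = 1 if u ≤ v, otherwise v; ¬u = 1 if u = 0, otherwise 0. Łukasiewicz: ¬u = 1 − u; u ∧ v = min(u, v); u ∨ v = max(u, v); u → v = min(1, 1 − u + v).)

0.90

Gödel evaluation:
  ¬B: Gödel ¬ of 0.1 = 0 (operand ≠ 0)
  (B ∨ C) = max(0.1, 0.9) = 0.9
  ¬C: Gödel ¬ of 0.9 = 0 (operand ≠ 0)
  ((B ∨ C) ∨ ¬C) = max(0.9, 0) = 0.9
  (A ∨ ((B ∨ C) ∨ ¬C)) = max(0.7, 0.9) = 0.9
  (A ∨ (A ∨ ((B ∨ C) ∨ ¬C))) = max(0.7, 0.9) = 0.9
  (¬B ∧ (A ∨ (A ∨ ((B ∨ C) ∨ ¬C)))) = min(0, 0.9) = 0
  ¬(¬B ∧ (A ∨ (A ∨ ((B ∨ C) ∨ ¬C)))): Gödel ¬ of 0 = 1 (operand is 0)
  ¬¬(¬B ∧ (A ∨ (A ∨ ((B ∨ C) ∨ ¬C)))): Gödel ¬ of 1 = 0 (operand ≠ 0)
  ¬¬¬(¬B ∧ (A ∨ (A ∨ ((B ∨ C) ∨ ¬C)))): Gödel ¬ of 0 = 1 (operand is 0)
  Gödel value = 1
Łukasiewicz evaluation:
  ¬B: Łukasiewicz ¬ gives 1 − 0.1 = 0.9
  (B ∨ C) = max(0.1, 0.9) = 0.9
  ¬C: Łukasiewicz ¬ gives 1 − 0.9 = 0.1
  ((B ∨ C) ∨ ¬C) = max(0.9, 0.1) = 0.9
  (A ∨ ((B ∨ C) ∨ ¬C)) = max(0.7, 0.9) = 0.9
  (A ∨ (A ∨ ((B ∨ C) ∨ ¬C))) = max(0.7, 0.9) = 0.9
  (¬B ∧ (A ∨ (A ∨ ((B ∨ C) ∨ ¬C)))) = min(0.9, 0.9) = 0.9
  ¬(¬B ∧ (A ∨ (A ∨ ((B ∨ C) ∨ ¬C)))): Łukasiewicz ¬ gives 1 − 0.9 = 0.1
  ¬¬(¬B ∧ (A ∨ (A ∨ ((B ∨ C) ∨ ¬C)))): Łukasiewicz ¬ gives 1 − 0.1 = 0.9
  ¬¬¬(¬B ∧ (A ∨ (A ∨ ((B ∨ C) ∨ ¬C)))): Łukasiewicz ¬ gives 1 − 0.9 = 0.1
  Łukasiewicz value = 0.1
Difference: 1 − 0.1 = 0.90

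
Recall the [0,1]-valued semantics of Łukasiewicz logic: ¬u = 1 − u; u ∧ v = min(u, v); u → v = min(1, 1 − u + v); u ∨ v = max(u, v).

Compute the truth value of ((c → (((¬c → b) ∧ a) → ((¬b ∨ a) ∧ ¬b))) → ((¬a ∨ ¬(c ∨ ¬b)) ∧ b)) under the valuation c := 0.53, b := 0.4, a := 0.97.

¬c: Łukasiewicz ¬ gives 1 − 0.53 = 0.47
(¬c → b): min(1, 1 − 0.47 + 0.4) = 0.93
((¬c → b) ∧ a) = min(0.93, 0.97) = 0.93
¬b: Łukasiewicz ¬ gives 1 − 0.4 = 0.6
(¬b ∨ a) = max(0.6, 0.97) = 0.97
¬b: Łukasiewicz ¬ gives 1 − 0.4 = 0.6
((¬b ∨ a) ∧ ¬b) = min(0.97, 0.6) = 0.6
(((¬c → b) ∧ a) → ((¬b ∨ a) ∧ ¬b)): min(1, 1 − 0.93 + 0.6) = 0.67
(c → (((¬c → b) ∧ a) → ((¬b ∨ a) ∧ ¬b))): min(1, 1 − 0.53 + 0.67) = 1
¬a: Łukasiewicz ¬ gives 1 − 0.97 = 0.03
¬b: Łukasiewicz ¬ gives 1 − 0.4 = 0.6
(c ∨ ¬b) = max(0.53, 0.6) = 0.6
¬(c ∨ ¬b): Łukasiewicz ¬ gives 1 − 0.6 = 0.4
(¬a ∨ ¬(c ∨ ¬b)) = max(0.03, 0.4) = 0.4
((¬a ∨ ¬(c ∨ ¬b)) ∧ b) = min(0.4, 0.4) = 0.4
((c → (((¬c → b) ∧ a) → ((¬b ∨ a) ∧ ¬b))) → ((¬a ∨ ¬(c ∨ ¬b)) ∧ b)): min(1, 1 − 1 + 0.4) = 0.4

0.40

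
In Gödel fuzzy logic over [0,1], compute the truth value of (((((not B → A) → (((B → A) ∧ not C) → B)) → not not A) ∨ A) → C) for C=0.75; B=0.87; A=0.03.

not B: Gödel ¬ of 0.87 = 0 (operand ≠ 0)
(not B → A): 0 ≤ 0.03, so result = 1
(B → A): 0.87 > 0.03, so result = 0.03
not C: Gödel ¬ of 0.75 = 0 (operand ≠ 0)
((B → A) ∧ not C) = min(0.03, 0) = 0
(((B → A) ∧ not C) → B): 0 ≤ 0.87, so result = 1
((not B → A) → (((B → A) ∧ not C) → B)): 1 ≤ 1, so result = 1
not A: Gödel ¬ of 0.03 = 0 (operand ≠ 0)
not not A: Gödel ¬ of 0 = 1 (operand is 0)
(((not B → A) → (((B → A) ∧ not C) → B)) → not not A): 1 ≤ 1, so result = 1
((((not B → A) → (((B → A) ∧ not C) → B)) → not not A) ∨ A) = max(1, 0.03) = 1
(((((not B → A) → (((B → A) ∧ not C) → B)) → not not A) ∨ A) → C): 1 > 0.75, so result = 0.75

0.75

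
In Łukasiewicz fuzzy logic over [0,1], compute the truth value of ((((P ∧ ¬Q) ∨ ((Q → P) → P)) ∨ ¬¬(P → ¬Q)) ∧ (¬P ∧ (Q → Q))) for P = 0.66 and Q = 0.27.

¬Q: Łukasiewicz ¬ gives 1 − 0.27 = 0.73
(P ∧ ¬Q) = min(0.66, 0.73) = 0.66
(Q → P): min(1, 1 − 0.27 + 0.66) = 1
((Q → P) → P): min(1, 1 − 1 + 0.66) = 0.66
((P ∧ ¬Q) ∨ ((Q → P) → P)) = max(0.66, 0.66) = 0.66
¬Q: Łukasiewicz ¬ gives 1 − 0.27 = 0.73
(P → ¬Q): min(1, 1 − 0.66 + 0.73) = 1
¬(P → ¬Q): Łukasiewicz ¬ gives 1 − 1 = 0
¬¬(P → ¬Q): Łukasiewicz ¬ gives 1 − 0 = 1
(((P ∧ ¬Q) ∨ ((Q → P) → P)) ∨ ¬¬(P → ¬Q)) = max(0.66, 1) = 1
¬P: Łukasiewicz ¬ gives 1 − 0.66 = 0.34
(Q → Q): min(1, 1 − 0.27 + 0.27) = 1
(¬P ∧ (Q → Q)) = min(0.34, 1) = 0.34
((((P ∧ ¬Q) ∨ ((Q → P) → P)) ∨ ¬¬(P → ¬Q)) ∧ (¬P ∧ (Q → Q))) = min(1, 0.34) = 0.34

0.34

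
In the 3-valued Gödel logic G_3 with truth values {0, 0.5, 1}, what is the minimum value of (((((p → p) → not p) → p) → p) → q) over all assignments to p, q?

The minimum is attained at p = 0, q = 0:
  (p → p): 0 ≤ 0, so result = 1
  not p: Gödel ¬ of 0 = 1 (operand is 0)
  ((p → p) → not p): 1 ≤ 1, so result = 1
  (((p → p) → not p) → p): 1 > 0, so result = 0
  ((((p → p) → not p) → p) → p): 0 ≤ 0, so result = 1
  (((((p → p) → not p) → p) → p) → q): 1 > 0, so result = 0
Checking all 9 assignments confirms none give a value below 0.00.

0.00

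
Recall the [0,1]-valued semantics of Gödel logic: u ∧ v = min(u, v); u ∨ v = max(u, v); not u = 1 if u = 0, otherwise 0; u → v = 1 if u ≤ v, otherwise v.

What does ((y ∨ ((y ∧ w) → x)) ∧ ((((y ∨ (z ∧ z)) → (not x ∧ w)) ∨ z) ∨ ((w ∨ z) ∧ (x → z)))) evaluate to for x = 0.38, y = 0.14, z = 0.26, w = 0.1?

0.26

(y ∧ w) = min(0.14, 0.1) = 0.1
((y ∧ w) → x): 0.1 ≤ 0.38, so result = 1
(y ∨ ((y ∧ w) → x)) = max(0.14, 1) = 1
(z ∧ z) = min(0.26, 0.26) = 0.26
(y ∨ (z ∧ z)) = max(0.14, 0.26) = 0.26
not x: Gödel ¬ of 0.38 = 0 (operand ≠ 0)
(not x ∧ w) = min(0, 0.1) = 0
((y ∨ (z ∧ z)) → (not x ∧ w)): 0.26 > 0, so result = 0
(((y ∨ (z ∧ z)) → (not x ∧ w)) ∨ z) = max(0, 0.26) = 0.26
(w ∨ z) = max(0.1, 0.26) = 0.26
(x → z): 0.38 > 0.26, so result = 0.26
((w ∨ z) ∧ (x → z)) = min(0.26, 0.26) = 0.26
((((y ∨ (z ∧ z)) → (not x ∧ w)) ∨ z) ∨ ((w ∨ z) ∧ (x → z))) = max(0.26, 0.26) = 0.26
((y ∨ ((y ∧ w) → x)) ∧ ((((y ∨ (z ∧ z)) → (not x ∧ w)) ∨ z) ∨ ((w ∨ z) ∧ (x → z)))) = min(1, 0.26) = 0.26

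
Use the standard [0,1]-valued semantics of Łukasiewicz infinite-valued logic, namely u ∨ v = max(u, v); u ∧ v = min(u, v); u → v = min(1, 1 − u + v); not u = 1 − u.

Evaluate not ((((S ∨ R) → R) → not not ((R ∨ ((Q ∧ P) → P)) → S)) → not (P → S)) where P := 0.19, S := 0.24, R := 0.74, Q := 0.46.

(S ∨ R) = max(0.24, 0.74) = 0.74
((S ∨ R) → R): min(1, 1 − 0.74 + 0.74) = 1
(Q ∧ P) = min(0.46, 0.19) = 0.19
((Q ∧ P) → P): min(1, 1 − 0.19 + 0.19) = 1
(R ∨ ((Q ∧ P) → P)) = max(0.74, 1) = 1
((R ∨ ((Q ∧ P) → P)) → S): min(1, 1 − 1 + 0.24) = 0.24
not ((R ∨ ((Q ∧ P) → P)) → S): Łukasiewicz ¬ gives 1 − 0.24 = 0.76
not not ((R ∨ ((Q ∧ P) → P)) → S): Łukasiewicz ¬ gives 1 − 0.76 = 0.24
(((S ∨ R) → R) → not not ((R ∨ ((Q ∧ P) → P)) → S)): min(1, 1 − 1 + 0.24) = 0.24
(P → S): min(1, 1 − 0.19 + 0.24) = 1
not (P → S): Łukasiewicz ¬ gives 1 − 1 = 0
((((S ∨ R) → R) → not not ((R ∨ ((Q ∧ P) → P)) → S)) → not (P → S)): min(1, 1 − 0.24 + 0) = 0.76
not ((((S ∨ R) → R) → not not ((R ∨ ((Q ∧ P) → P)) → S)) → not (P → S)): Łukasiewicz ¬ gives 1 − 0.76 = 0.24

0.24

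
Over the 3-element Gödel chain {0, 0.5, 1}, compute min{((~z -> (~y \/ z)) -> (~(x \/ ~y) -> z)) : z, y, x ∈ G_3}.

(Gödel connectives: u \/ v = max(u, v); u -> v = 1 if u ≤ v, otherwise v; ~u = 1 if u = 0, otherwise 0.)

0.50

The minimum is attained at z = 0.5, y = 0.5, x = 0:
  ~z: Gödel ¬ of 0.5 = 0 (operand ≠ 0)
  ~y: Gödel ¬ of 0.5 = 0 (operand ≠ 0)
  (~y \/ z) = max(0, 0.5) = 0.5
  (~z -> (~y \/ z)): 0 ≤ 0.5, so result = 1
  ~y: Gödel ¬ of 0.5 = 0 (operand ≠ 0)
  (x \/ ~y) = max(0, 0) = 0
  ~(x \/ ~y): Gödel ¬ of 0 = 1 (operand is 0)
  (~(x \/ ~y) -> z): 1 > 0.5, so result = 0.5
  ((~z -> (~y \/ z)) -> (~(x \/ ~y) -> z)): 1 > 0.5, so result = 0.5
Checking all 27 assignments confirms none give a value below 0.50.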